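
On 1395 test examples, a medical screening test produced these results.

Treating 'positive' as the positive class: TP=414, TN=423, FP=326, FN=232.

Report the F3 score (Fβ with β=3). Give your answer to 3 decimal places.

0.632

Fβ = (1+β²)·TP / ((1+β²)·TP + β²·FN + FP), with β²=9
= 10·414 / (10·414 + 9·232 + 326) = 0.632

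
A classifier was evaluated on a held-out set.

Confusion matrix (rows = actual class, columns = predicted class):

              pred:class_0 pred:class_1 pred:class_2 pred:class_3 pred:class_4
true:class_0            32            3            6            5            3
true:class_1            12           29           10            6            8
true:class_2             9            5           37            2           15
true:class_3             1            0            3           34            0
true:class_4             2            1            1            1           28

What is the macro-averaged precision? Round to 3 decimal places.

0.642

Per-class precision (TP/(TP+FP)):
  class_0: TP=32, FP=12+9+1+2=24 → 32/56 = 0.5714
  class_1: TP=29, FP=3+5+0+1=9 → 29/38 = 0.7632
  class_2: TP=37, FP=6+10+3+1=20 → 37/57 = 0.6491
  class_3: TP=34, FP=5+6+2+1=14 → 34/48 = 0.7083
  class_4: TP=28, FP=3+8+15+0=26 → 28/54 = 0.5185
Macro-precision = mean = (0.5714 + 0.7632 + 0.6491 + 0.7083 + 0.5185) / 5 = 0.642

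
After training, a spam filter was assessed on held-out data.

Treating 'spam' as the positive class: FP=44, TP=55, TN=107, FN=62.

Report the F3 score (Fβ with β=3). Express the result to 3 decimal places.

0.477

Fβ = (1+β²)·TP / ((1+β²)·TP + β²·FN + FP), with β²=9
= 10·55 / (10·55 + 9·62 + 44) = 0.477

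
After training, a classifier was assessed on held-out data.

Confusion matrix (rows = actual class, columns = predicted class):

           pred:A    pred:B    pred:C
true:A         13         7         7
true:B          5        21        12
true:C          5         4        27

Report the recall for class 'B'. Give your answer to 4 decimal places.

Treat 'B' as positive and all other classes as negative.
recall = TP/(TP+FN).
B: TP=21, FN=5+12=17 → 21/38 = 0.55263

0.5526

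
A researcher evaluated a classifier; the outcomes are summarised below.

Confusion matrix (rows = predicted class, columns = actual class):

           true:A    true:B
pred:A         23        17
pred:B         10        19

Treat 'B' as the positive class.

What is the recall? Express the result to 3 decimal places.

0.528

Recall = TP/(TP+FN) = 19/(19+17) = 19/36 = 0.528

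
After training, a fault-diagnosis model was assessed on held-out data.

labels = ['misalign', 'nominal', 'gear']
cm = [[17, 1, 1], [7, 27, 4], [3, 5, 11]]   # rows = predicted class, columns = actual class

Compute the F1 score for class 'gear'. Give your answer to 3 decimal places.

Treat 'gear' as positive and all other classes as negative.
F1 score = 2·TP/(2·TP+FP+FN).
gear: TP=11, FP=3+5=8, FN=1+4=5 → 22/35 = 0.6286

0.629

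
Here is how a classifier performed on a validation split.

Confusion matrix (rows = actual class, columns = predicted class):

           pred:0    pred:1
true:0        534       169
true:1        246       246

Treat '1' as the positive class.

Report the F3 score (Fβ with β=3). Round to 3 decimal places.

0.508

Fβ = (1+β²)·TP / ((1+β²)·TP + β²·FN + FP), with β²=9
= 10·246 / (10·246 + 9·246 + 169) = 0.508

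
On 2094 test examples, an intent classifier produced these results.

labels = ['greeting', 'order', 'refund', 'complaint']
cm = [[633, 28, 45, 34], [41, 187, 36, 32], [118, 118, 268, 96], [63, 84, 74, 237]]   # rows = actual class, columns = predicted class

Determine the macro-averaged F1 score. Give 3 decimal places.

0.599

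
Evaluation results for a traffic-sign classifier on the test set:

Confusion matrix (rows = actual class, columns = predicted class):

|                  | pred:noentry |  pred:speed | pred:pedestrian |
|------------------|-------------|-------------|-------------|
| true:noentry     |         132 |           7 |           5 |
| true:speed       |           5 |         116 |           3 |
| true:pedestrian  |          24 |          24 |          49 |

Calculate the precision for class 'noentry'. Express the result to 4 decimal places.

0.8199

One-vs-rest for 'noentry': TP = diagonal; FP = other classes predicted 'noentry'; FN = 'noentry' predicted as other.
precision = TP/(TP+FP).
noentry: TP=132, FP=5+24=29 → 132/161 = 0.81988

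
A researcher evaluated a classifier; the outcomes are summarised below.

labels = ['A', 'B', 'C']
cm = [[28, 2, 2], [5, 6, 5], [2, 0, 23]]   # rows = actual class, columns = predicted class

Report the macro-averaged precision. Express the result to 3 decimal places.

0.772

Per-class precision (TP/(TP+FP)):
  A: TP=28, FP=5+2=7 → 28/35 = 0.8000
  B: TP=6, FP=2+0=2 → 6/8 = 0.7500
  C: TP=23, FP=2+5=7 → 23/30 = 0.7667
Macro-precision = mean = (0.8000 + 0.7500 + 0.7667) / 3 = 0.772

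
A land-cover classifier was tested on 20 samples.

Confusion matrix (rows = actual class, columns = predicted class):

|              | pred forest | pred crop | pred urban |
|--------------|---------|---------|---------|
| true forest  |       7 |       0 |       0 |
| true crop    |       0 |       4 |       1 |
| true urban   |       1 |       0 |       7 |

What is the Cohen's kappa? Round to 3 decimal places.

0.846

Observed agreement pₒ = trace/N = 18/20 = 0.9000
Expected agreement pₑ = Σ (rowᵢ·colᵢ)/N² = (7·8 + 5·4 + 8·8)/20² = 0.3500
κ = (pₒ − pₑ)/(1 − pₑ) = (0.9000 − 0.3500)/(1 − 0.3500) = 0.846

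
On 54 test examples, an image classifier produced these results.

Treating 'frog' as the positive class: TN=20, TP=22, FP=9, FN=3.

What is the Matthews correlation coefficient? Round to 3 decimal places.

0.574

MCC = (TP·TN − FP·FN) / √((TP+FP)(TP+FN)(TN+FP)(TN+FN))
Numerator = 22·20 − 9·3 = 413
Denominator = √(31·25·29·23) = √516925 = 718.9750
MCC = 413 / 718.9750 = 0.574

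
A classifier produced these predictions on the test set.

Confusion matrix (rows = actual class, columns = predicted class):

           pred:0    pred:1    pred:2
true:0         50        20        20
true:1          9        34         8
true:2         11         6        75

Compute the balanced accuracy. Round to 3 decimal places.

0.679

Balanced accuracy = mean of per-class recall.
  0: recall = 50/90 = 0.5556
  1: recall = 34/51 = 0.6667
  2: recall = 75/92 = 0.8152
Mean = (0.5556 + 0.6667 + 0.8152) / 3 = 0.679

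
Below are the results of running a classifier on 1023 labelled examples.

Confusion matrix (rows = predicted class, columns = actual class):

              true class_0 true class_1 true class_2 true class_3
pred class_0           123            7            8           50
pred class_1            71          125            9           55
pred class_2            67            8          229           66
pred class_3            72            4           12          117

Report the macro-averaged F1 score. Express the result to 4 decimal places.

Per-class F1 score (2·TP/(2·TP+FP+FN)):
  class_0: TP=123, FP=7+8+50=65, FN=71+67+72=210 → 246/521 = 0.47217
  class_1: TP=125, FP=71+9+55=135, FN=7+8+4=19 → 250/404 = 0.61881
  class_2: TP=229, FP=67+8+66=141, FN=8+9+12=29 → 458/628 = 0.72930
  class_3: TP=117, FP=72+4+12=88, FN=50+55+66=171 → 234/493 = 0.47465
Macro-F1 score = mean = (0.47217 + 0.61881 + 0.72930 + 0.47465) / 4 = 0.5737

0.5737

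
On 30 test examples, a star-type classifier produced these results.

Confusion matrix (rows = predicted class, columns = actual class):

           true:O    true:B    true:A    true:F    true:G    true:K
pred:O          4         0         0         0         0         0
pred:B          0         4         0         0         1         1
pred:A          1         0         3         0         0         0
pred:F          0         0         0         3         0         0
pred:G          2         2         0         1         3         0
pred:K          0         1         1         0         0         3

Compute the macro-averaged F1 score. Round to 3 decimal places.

0.686

Per-class F1 score (2·TP/(2·TP+FP+FN)):
  O: TP=4, FP=0+0+0+0+0=0, FN=0+1+0+2+0=3 → 8/11 = 0.7273
  B: TP=4, FP=0+0+0+1+1=2, FN=0+0+0+2+1=3 → 8/13 = 0.6154
  A: TP=3, FP=1+0+0+0+0=1, FN=0+0+0+0+1=1 → 6/8 = 0.7500
  F: TP=3, FP=0+0+0+0+0=0, FN=0+0+0+1+0=1 → 6/7 = 0.8571
  G: TP=3, FP=2+2+0+1+0=5, FN=0+1+0+0+0=1 → 6/12 = 0.5000
  K: TP=3, FP=0+1+1+0+0=2, FN=0+1+0+0+0=1 → 6/9 = 0.6667
Macro-F1 score = mean = (0.7273 + 0.6154 + 0.7500 + 0.8571 + 0.5000 + 0.6667) / 6 = 0.686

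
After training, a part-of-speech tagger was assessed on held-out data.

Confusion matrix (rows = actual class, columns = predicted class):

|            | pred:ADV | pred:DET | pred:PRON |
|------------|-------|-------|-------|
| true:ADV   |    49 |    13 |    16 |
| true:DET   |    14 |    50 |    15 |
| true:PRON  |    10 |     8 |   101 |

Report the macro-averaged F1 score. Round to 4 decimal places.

Per-class F1 score (2·TP/(2·TP+FP+FN)):
  ADV: TP=49, FP=14+10=24, FN=13+16=29 → 98/151 = 0.64901
  DET: TP=50, FP=13+8=21, FN=14+15=29 → 100/150 = 0.66667
  PRON: TP=101, FP=16+15=31, FN=10+8=18 → 202/251 = 0.80478
Macro-F1 score = mean = (0.64901 + 0.66667 + 0.80478) / 3 = 0.7068

0.7068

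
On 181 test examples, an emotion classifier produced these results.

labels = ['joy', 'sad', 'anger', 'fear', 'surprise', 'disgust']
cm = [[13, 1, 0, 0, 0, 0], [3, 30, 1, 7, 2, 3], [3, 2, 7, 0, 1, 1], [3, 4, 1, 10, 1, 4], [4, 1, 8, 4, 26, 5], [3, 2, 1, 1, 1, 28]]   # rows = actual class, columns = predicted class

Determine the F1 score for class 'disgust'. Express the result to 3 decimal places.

Take TP from the diagonal, FP from the rest of the 'disgust' prediction marginal, FN from the rest of the 'disgust' actual marginal.
F1 score = 2·TP/(2·TP+FP+FN).
disgust: TP=28, FP=0+3+1+4+5=13, FN=3+2+1+1+1=8 → 56/77 = 0.7273

0.727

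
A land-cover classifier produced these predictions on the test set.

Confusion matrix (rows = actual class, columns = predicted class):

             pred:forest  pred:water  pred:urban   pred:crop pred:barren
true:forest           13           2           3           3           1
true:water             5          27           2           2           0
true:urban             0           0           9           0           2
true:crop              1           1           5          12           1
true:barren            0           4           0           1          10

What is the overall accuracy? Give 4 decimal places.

Accuracy = trace / total = (13+27+9+12+10=71) / 104 = 71/104 = 0.6827

0.6827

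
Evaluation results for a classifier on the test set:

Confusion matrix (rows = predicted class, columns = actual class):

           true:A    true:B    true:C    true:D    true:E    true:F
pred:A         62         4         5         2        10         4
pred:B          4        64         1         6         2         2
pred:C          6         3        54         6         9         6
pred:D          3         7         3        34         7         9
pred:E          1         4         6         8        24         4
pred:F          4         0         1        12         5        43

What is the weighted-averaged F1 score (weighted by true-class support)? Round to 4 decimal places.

Per-class F1 score (2·TP/(2·TP+FP+FN)):
  A: TP=62, FP=4+5+2+10+4=25, FN=4+6+3+1+4=18 → 124/167 = 0.74251
  B: TP=64, FP=4+1+6+2+2=15, FN=4+3+7+4+0=18 → 128/161 = 0.79503
  C: TP=54, FP=6+3+6+9+6=30, FN=5+1+3+6+1=16 → 108/154 = 0.70130
  D: TP=34, FP=3+7+3+7+9=29, FN=2+6+6+8+12=34 → 68/131 = 0.51908
  E: TP=24, FP=1+4+6+8+4=23, FN=10+2+9+7+5=33 → 48/104 = 0.46154
  F: TP=43, FP=4+0+1+12+5=22, FN=4+2+6+9+4=25 → 86/133 = 0.64662
Weighted-F1 score = Σ (supportᵢ/N)·F1 scoreᵢ with N=425: (80/425)·0.74251 + (82/425)·0.79503 + (70/425)·0.70130 + (68/425)·0.51908 + (57/425)·0.46154 + (68/425)·0.64662 = 0.6571

0.6571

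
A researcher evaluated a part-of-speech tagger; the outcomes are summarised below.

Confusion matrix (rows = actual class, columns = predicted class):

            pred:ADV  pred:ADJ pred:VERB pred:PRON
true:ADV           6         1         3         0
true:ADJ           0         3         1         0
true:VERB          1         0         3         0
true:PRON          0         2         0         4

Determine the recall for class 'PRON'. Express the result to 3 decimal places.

Treat 'PRON' as positive and all other classes as negative.
recall = TP/(TP+FN).
PRON: TP=4, FN=0+2+0=2 → 4/6 = 0.6667

0.667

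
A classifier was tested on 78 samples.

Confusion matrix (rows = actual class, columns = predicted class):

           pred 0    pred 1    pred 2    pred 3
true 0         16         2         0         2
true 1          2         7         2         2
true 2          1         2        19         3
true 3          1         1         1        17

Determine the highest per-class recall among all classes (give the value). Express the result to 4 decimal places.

0.8500

Per-class recall (TP/(TP+FN)):
  0: TP=16, FN=2+0+2=4 → 16/20 = 0.80000
  1: TP=7, FN=2+2+2=6 → 7/13 = 0.53846
  2: TP=19, FN=1+2+3=6 → 19/25 = 0.76000
  3: TP=17, FN=1+1+1=3 → 17/20 = 0.85000
Highest is class '3' with recall = 0.8500.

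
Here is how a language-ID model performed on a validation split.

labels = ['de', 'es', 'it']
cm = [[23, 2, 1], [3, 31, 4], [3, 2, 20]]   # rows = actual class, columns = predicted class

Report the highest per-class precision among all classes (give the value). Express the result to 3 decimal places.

Per-class precision (TP/(TP+FP)):
  de: TP=23, FP=3+3=6 → 23/29 = 0.7931
  es: TP=31, FP=2+2=4 → 31/35 = 0.8857
  it: TP=20, FP=1+4=5 → 20/25 = 0.8000
Highest is class 'es' with precision = 0.886.

0.886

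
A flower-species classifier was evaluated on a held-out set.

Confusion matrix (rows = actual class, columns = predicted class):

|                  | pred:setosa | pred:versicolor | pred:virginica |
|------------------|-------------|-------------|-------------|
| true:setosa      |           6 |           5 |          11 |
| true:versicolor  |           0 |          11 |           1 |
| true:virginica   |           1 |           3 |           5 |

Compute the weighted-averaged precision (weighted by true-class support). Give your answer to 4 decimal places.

0.6617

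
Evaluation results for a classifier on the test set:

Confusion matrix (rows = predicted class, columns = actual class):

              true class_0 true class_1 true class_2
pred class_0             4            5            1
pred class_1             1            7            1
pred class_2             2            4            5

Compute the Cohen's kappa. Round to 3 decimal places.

0.310

Observed agreement pₒ = trace/N = 16/30 = 0.5333
Expected agreement pₑ = Σ (rowᵢ·colᵢ)/N² = (7·10 + 16·9 + 7·11)/30² = 0.3233
κ = (pₒ − pₑ)/(1 − pₑ) = (0.5333 − 0.3233)/(1 − 0.3233) = 0.310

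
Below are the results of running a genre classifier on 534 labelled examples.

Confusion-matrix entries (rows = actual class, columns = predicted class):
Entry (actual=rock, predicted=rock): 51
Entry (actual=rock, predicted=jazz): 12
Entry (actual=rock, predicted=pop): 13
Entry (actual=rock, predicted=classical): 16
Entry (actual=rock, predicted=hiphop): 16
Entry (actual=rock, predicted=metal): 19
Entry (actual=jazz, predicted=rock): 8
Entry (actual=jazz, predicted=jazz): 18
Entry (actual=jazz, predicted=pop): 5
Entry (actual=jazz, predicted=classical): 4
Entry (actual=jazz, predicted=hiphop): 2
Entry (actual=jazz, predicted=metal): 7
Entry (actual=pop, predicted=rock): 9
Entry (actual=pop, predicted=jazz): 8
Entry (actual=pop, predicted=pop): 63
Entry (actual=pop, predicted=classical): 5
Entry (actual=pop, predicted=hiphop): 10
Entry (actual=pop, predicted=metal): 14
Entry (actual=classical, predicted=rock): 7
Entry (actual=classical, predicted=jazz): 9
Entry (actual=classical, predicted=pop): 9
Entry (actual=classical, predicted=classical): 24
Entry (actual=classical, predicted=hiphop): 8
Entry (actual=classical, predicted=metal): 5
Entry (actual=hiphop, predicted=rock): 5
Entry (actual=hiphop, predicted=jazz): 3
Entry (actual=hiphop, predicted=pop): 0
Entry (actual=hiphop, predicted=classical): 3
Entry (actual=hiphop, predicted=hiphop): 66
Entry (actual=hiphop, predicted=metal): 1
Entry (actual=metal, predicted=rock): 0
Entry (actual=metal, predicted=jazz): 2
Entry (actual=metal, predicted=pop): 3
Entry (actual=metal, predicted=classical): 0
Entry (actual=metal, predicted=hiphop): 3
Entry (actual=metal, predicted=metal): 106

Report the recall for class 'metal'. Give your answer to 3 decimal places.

One-vs-rest for 'metal': TP = diagonal; FP = other classes predicted 'metal'; FN = 'metal' predicted as other.
recall = TP/(TP+FN).
metal: TP=106, FN=0+2+3+0+3=8 → 106/114 = 0.9298

0.930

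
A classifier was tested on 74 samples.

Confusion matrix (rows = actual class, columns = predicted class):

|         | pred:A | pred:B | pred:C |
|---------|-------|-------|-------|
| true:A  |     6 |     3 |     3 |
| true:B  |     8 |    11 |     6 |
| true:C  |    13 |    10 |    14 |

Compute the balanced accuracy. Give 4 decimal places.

Balanced accuracy = mean of per-class recall.
  A: recall = 6/12 = 0.50000
  B: recall = 11/25 = 0.44000
  C: recall = 14/37 = 0.37838
Mean = (0.50000 + 0.44000 + 0.37838) / 3 = 0.4395

0.4395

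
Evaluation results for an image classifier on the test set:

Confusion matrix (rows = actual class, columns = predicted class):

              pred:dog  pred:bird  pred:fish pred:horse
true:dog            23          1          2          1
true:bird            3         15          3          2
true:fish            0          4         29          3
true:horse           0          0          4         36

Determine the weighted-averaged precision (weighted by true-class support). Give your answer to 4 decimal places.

Per-class precision (TP/(TP+FP)):
  dog: TP=23, FP=3+0+0=3 → 23/26 = 0.88462
  bird: TP=15, FP=1+4+0=5 → 15/20 = 0.75000
  fish: TP=29, FP=2+3+4=9 → 29/38 = 0.76316
  horse: TP=36, FP=1+2+3=6 → 36/42 = 0.85714
Weighted-precision = Σ (supportᵢ/N)·precisionᵢ with N=126: (27/126)·0.88462 + (23/126)·0.75000 + (36/126)·0.76316 + (40/126)·0.85714 = 0.8166

0.8166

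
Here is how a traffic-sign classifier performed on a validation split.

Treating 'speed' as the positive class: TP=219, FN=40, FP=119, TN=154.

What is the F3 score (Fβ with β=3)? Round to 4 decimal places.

Fβ = (1+β²)·TP / ((1+β²)·TP + β²·FN + FP), with β²=9
= 10·219 / (10·219 + 9·40 + 119) = 0.8205

0.8205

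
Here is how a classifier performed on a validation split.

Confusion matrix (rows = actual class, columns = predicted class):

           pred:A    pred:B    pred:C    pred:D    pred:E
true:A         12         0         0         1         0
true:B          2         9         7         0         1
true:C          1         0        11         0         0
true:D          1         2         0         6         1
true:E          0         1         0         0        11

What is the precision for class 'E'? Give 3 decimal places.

0.846

Treat 'E' as positive and all other classes as negative.
precision = TP/(TP+FP).
E: TP=11, FP=0+1+0+1=2 → 11/13 = 0.8462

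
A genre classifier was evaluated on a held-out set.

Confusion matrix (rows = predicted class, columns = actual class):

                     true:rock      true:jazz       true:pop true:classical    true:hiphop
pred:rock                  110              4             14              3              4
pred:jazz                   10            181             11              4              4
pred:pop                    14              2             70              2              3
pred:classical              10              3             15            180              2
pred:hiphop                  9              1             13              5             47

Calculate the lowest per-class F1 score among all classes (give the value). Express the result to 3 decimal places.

0.654

Per-class F1 score (2·TP/(2·TP+FP+FN)):
  rock: TP=110, FP=4+14+3+4=25, FN=10+14+10+9=43 → 220/288 = 0.7639
  jazz: TP=181, FP=10+11+4+4=29, FN=4+2+3+1=10 → 362/401 = 0.9027
  pop: TP=70, FP=14+2+2+3=21, FN=14+11+15+13=53 → 140/214 = 0.6542
  classical: TP=180, FP=10+3+15+2=30, FN=3+4+2+5=14 → 360/404 = 0.8911
  hiphop: TP=47, FP=9+1+13+5=28, FN=4+4+3+2=13 → 94/135 = 0.6963
Lowest is class 'pop' with F1 score = 0.654.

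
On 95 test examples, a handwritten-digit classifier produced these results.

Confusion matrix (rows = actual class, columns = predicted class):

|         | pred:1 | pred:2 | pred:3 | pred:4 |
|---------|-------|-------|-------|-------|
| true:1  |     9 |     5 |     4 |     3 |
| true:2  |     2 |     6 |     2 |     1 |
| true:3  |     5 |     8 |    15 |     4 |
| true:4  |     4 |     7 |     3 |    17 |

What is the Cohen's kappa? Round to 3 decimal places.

Observed agreement pₒ = trace/N = 47/95 = 0.4947
Expected agreement pₑ = Σ (rowᵢ·colᵢ)/N² = (21·20 + 11·26 + 32·24 + 31·25)/95² = 0.2492
κ = (pₒ − pₑ)/(1 − pₑ) = (0.4947 − 0.2492)/(1 − 0.2492) = 0.327

0.327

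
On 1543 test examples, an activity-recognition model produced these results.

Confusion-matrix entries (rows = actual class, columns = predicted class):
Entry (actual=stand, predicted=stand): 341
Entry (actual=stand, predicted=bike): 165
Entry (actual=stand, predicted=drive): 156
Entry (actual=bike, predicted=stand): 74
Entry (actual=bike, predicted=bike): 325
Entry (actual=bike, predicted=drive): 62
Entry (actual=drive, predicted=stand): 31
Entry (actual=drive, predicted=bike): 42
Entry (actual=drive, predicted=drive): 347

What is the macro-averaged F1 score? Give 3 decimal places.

Per-class F1 score (2·TP/(2·TP+FP+FN)):
  stand: TP=341, FP=74+31=105, FN=165+156=321 → 682/1108 = 0.6155
  bike: TP=325, FP=165+42=207, FN=74+62=136 → 650/993 = 0.6546
  drive: TP=347, FP=156+62=218, FN=31+42=73 → 694/985 = 0.7046
Macro-F1 score = mean = (0.6155 + 0.6546 + 0.7046) / 3 = 0.658

0.658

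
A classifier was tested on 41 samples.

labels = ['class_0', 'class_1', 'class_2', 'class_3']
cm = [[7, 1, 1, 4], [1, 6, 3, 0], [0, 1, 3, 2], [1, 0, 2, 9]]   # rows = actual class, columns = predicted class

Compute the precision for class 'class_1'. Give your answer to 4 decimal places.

Treat 'class_1' as positive and all other classes as negative.
precision = TP/(TP+FP).
class_1: TP=6, FP=1+1+0=2 → 6/8 = 0.75000

0.7500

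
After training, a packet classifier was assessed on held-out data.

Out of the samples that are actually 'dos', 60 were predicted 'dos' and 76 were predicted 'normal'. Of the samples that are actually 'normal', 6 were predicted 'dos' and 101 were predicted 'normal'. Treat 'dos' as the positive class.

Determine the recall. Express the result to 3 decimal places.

Recall = TP/(TP+FN) = 60/(60+76) = 60/136 = 0.441

0.441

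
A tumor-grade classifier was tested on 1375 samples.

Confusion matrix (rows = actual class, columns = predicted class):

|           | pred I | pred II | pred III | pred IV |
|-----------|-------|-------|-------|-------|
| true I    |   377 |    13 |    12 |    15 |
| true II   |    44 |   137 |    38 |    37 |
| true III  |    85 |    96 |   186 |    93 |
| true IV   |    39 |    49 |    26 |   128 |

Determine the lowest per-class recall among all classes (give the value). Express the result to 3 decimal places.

0.404

Per-class recall (TP/(TP+FN)):
  I: TP=377, FN=13+12+15=40 → 377/417 = 0.9041
  II: TP=137, FN=44+38+37=119 → 137/256 = 0.5352
  III: TP=186, FN=85+96+93=274 → 186/460 = 0.4043
  IV: TP=128, FN=39+49+26=114 → 128/242 = 0.5289
Lowest is class 'III' with recall = 0.404.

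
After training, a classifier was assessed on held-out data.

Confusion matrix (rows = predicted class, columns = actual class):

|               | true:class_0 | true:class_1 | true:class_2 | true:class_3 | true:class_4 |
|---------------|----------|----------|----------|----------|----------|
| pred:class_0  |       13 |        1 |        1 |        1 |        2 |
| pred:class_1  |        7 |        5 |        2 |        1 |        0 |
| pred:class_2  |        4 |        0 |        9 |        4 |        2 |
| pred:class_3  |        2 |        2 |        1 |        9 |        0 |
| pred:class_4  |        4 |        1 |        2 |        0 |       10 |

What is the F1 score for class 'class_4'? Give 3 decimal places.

F1 score = 2·TP/(2·TP+FP+FN).
class_4: TP=10, FP=4+1+2+0=7, FN=2+0+2+0=4 → 20/31 = 0.6452

0.645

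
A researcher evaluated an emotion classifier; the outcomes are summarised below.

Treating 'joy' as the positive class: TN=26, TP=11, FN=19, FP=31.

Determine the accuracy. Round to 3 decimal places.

Accuracy = (TP+TN)/N = (11+26)/87 = 0.425

0.425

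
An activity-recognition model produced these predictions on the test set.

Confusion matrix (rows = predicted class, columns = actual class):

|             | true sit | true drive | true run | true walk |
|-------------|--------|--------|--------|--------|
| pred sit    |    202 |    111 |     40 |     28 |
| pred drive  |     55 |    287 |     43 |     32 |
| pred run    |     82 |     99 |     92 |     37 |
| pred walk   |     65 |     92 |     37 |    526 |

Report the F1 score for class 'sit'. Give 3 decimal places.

0.515

Treat 'sit' as positive and all other classes as negative.
F1 score = 2·TP/(2·TP+FP+FN).
sit: TP=202, FP=111+40+28=179, FN=55+82+65=202 → 404/785 = 0.5146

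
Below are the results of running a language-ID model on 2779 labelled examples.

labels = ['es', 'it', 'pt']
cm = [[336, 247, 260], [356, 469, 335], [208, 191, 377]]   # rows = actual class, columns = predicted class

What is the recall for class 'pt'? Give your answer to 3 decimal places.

0.486

Treat 'pt' as positive and all other classes as negative.
recall = TP/(TP+FN).
pt: TP=377, FN=208+191=399 → 377/776 = 0.4858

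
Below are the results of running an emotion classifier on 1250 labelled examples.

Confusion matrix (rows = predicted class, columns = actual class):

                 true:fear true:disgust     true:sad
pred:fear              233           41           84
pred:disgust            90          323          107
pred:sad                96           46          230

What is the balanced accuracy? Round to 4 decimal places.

Balanced accuracy = mean of per-class recall.
  fear: recall = 233/419 = 0.55609
  disgust: recall = 323/410 = 0.78780
  sad: recall = 230/421 = 0.54632
Mean = (0.55609 + 0.78780 + 0.54632) / 3 = 0.6301

0.6301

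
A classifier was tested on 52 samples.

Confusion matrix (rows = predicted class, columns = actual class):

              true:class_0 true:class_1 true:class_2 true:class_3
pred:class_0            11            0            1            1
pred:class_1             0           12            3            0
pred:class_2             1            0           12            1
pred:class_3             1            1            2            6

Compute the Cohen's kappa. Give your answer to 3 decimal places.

Observed agreement pₒ = trace/N = 41/52 = 0.7885
Expected agreement pₑ = Σ (rowᵢ·colᵢ)/N² = (13·13 + 13·15 + 18·14 + 8·10)/52² = 0.2574
κ = (pₒ − pₑ)/(1 − pₑ) = (0.7885 − 0.2574)/(1 − 0.2574) = 0.715

0.715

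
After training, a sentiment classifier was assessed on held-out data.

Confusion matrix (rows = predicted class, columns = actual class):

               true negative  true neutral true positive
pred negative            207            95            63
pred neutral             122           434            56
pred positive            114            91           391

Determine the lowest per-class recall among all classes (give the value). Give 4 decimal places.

0.4673

Per-class recall (TP/(TP+FN)):
  negative: TP=207, FN=122+114=236 → 207/443 = 0.46727
  neutral: TP=434, FN=95+91=186 → 434/620 = 0.70000
  positive: TP=391, FN=63+56=119 → 391/510 = 0.76667
Lowest is class 'negative' with recall = 0.4673.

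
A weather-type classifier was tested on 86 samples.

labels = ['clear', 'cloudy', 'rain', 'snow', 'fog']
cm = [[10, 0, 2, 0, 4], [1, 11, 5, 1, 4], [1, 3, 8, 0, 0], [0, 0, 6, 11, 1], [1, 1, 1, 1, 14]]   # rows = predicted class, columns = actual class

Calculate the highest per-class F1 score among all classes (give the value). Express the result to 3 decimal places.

0.710

Per-class F1 score (2·TP/(2·TP+FP+FN)):
  clear: TP=10, FP=0+2+0+4=6, FN=1+1+0+1=3 → 20/29 = 0.6897
  cloudy: TP=11, FP=1+5+1+4=11, FN=0+3+0+1=4 → 22/37 = 0.5946
  rain: TP=8, FP=1+3+0+0=4, FN=2+5+6+1=14 → 16/34 = 0.4706
  snow: TP=11, FP=0+0+6+1=7, FN=0+1+0+1=2 → 22/31 = 0.7097
  fog: TP=14, FP=1+1+1+1=4, FN=4+4+0+1=9 → 28/41 = 0.6829
Highest is class 'snow' with F1 score = 0.710.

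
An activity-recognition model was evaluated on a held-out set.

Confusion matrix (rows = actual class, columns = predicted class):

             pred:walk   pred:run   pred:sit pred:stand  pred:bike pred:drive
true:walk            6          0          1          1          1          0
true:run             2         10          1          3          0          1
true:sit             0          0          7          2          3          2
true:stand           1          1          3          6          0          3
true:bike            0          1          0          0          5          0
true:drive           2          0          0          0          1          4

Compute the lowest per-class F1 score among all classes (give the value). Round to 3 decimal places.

0.462

Per-class F1 score (2·TP/(2·TP+FP+FN)):
  walk: TP=6, FP=2+0+1+0+2=5, FN=0+1+1+1+0=3 → 12/20 = 0.6000
  run: TP=10, FP=0+0+1+1+0=2, FN=2+1+3+0+1=7 → 20/29 = 0.6897
  sit: TP=7, FP=1+1+3+0+0=5, FN=0+0+2+3+2=7 → 14/26 = 0.5385
  stand: TP=6, FP=1+3+2+0+0=6, FN=1+1+3+0+3=8 → 12/26 = 0.4615
  bike: TP=5, FP=1+0+3+0+1=5, FN=0+1+0+0+0=1 → 10/16 = 0.6250
  drive: TP=4, FP=0+1+2+3+0=6, FN=2+0+0+0+1=3 → 8/17 = 0.4706
Lowest is class 'stand' with F1 score = 0.462.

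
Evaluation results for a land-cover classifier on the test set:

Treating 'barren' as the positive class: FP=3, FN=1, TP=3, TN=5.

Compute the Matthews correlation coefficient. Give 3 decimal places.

0.354

MCC = (TP·TN − FP·FN) / √((TP+FP)(TP+FN)(TN+FP)(TN+FN))
Numerator = 3·5 − 3·1 = 12
Denominator = √(6·4·8·6) = √1152 = 33.9411
MCC = 12 / 33.9411 = 0.354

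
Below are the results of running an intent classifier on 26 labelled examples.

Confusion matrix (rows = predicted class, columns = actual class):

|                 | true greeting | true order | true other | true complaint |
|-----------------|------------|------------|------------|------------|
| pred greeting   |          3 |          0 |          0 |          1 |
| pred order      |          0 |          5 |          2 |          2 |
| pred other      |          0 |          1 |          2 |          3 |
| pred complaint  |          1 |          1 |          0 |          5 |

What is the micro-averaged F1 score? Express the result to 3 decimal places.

Micro-averaging pools counts across classes: ΣTP=15, ΣFP=11, ΣFN=11.
Micro-F1 score = 2·TP/(2·TP+FP+FN) on pooled counts = 0.577 (equals overall accuracy in single-label multiclass).

0.577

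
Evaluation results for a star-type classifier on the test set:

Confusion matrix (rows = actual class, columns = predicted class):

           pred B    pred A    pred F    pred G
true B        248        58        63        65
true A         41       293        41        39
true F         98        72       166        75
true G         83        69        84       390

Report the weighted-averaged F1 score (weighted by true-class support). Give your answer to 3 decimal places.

0.580

Per-class F1 score (2·TP/(2·TP+FP+FN)):
  B: TP=248, FP=41+98+83=222, FN=58+63+65=186 → 496/904 = 0.5487
  A: TP=293, FP=58+72+69=199, FN=41+41+39=121 → 586/906 = 0.6468
  F: TP=166, FP=63+41+84=188, FN=98+72+75=245 → 332/765 = 0.4340
  G: TP=390, FP=65+39+75=179, FN=83+69+84=236 → 780/1195 = 0.6527
Weighted-F1 score = Σ (supportᵢ/N)·F1 scoreᵢ with N=1885: (434/1885)·0.5487 + (414/1885)·0.6468 + (411/1885)·0.4340 + (626/1885)·0.6527 = 0.580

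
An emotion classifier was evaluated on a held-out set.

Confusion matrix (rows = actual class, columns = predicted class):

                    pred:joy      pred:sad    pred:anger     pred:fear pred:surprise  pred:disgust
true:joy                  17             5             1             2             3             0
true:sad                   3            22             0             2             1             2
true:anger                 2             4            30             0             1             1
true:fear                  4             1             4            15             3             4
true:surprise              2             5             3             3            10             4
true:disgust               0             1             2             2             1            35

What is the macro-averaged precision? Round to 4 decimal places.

Per-class precision (TP/(TP+FP)):
  joy: TP=17, FP=3+2+4+2+0=11 → 17/28 = 0.60714
  sad: TP=22, FP=5+4+1+5+1=16 → 22/38 = 0.57895
  anger: TP=30, FP=1+0+4+3+2=10 → 30/40 = 0.75000
  fear: TP=15, FP=2+2+0+3+2=9 → 15/24 = 0.62500
  surprise: TP=10, FP=3+1+1+3+1=9 → 10/19 = 0.52632
  disgust: TP=35, FP=0+2+1+4+4=11 → 35/46 = 0.76087
Macro-precision = mean = (0.60714 + 0.57895 + 0.75000 + 0.62500 + 0.52632 + 0.76087) / 6 = 0.6414

0.6414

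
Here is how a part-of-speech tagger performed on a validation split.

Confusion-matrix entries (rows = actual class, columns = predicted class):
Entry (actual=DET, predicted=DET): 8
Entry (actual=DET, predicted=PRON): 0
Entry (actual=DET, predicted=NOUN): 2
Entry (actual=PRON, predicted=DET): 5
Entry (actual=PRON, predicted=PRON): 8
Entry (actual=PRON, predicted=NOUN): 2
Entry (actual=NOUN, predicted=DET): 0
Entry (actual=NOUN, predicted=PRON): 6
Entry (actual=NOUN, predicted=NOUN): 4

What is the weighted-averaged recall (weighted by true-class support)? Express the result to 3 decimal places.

0.571

Per-class recall (TP/(TP+FN)):
  DET: TP=8, FN=0+2=2 → 8/10 = 0.8000
  PRON: TP=8, FN=5+2=7 → 8/15 = 0.5333
  NOUN: TP=4, FN=0+6=6 → 4/10 = 0.4000
Weighted-recall = Σ (supportᵢ/N)·recallᵢ with N=35: (10/35)·0.8000 + (15/35)·0.5333 + (10/35)·0.4000 = 0.571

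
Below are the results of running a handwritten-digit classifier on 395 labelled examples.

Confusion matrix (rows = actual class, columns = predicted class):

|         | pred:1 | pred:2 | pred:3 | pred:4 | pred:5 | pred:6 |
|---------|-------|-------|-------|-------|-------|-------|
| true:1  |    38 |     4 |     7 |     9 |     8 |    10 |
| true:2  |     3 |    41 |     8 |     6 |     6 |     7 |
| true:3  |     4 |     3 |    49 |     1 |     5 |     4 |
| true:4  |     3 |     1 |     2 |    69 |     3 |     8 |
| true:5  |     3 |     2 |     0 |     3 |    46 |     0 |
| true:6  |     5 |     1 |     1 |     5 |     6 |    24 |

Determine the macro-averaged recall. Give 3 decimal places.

Per-class recall (TP/(TP+FN)):
  1: TP=38, FN=4+7+9+8+10=38 → 38/76 = 0.5000
  2: TP=41, FN=3+8+6+6+7=30 → 41/71 = 0.5775
  3: TP=49, FN=4+3+1+5+4=17 → 49/66 = 0.7424
  4: TP=69, FN=3+1+2+3+8=17 → 69/86 = 0.8023
  5: TP=46, FN=3+2+0+3+0=8 → 46/54 = 0.8519
  6: TP=24, FN=5+1+1+5+6=18 → 24/42 = 0.5714
Macro-recall = mean = (0.5000 + 0.5775 + 0.7424 + 0.8023 + 0.8519 + 0.5714) / 6 = 0.674

0.674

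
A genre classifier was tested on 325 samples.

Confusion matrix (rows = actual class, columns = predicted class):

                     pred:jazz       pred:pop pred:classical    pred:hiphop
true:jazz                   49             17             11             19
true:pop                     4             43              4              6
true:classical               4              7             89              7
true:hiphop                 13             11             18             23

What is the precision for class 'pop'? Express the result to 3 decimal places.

precision = TP/(TP+FP).
pop: TP=43, FP=17+7+11=35 → 43/78 = 0.5513

0.551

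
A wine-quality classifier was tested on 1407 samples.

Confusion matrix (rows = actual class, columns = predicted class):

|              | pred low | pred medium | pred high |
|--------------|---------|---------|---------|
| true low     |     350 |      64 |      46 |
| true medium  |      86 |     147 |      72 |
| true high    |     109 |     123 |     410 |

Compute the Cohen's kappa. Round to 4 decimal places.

Observed agreement pₒ = trace/N = 907/1407 = 0.64463
Expected agreement pₑ = Σ (rowᵢ·colᵢ)/N² = (460·545 + 305·334 + 642·528)/1407² = 0.34933
κ = (pₒ − pₑ)/(1 − pₑ) = (0.64463 − 0.34933)/(1 − 0.34933) = 0.4538

0.4538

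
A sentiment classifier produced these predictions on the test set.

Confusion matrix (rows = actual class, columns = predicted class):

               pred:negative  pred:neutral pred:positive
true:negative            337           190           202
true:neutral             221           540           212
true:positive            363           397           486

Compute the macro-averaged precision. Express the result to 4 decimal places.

0.4617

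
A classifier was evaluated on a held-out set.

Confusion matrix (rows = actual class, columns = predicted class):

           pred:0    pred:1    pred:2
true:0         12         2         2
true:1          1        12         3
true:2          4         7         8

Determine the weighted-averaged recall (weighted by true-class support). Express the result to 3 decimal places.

Per-class recall (TP/(TP+FN)):
  0: TP=12, FN=2+2=4 → 12/16 = 0.7500
  1: TP=12, FN=1+3=4 → 12/16 = 0.7500
  2: TP=8, FN=4+7=11 → 8/19 = 0.4211
Weighted-recall = Σ (supportᵢ/N)·recallᵢ with N=51: (16/51)·0.7500 + (16/51)·0.7500 + (19/51)·0.4211 = 0.627

0.627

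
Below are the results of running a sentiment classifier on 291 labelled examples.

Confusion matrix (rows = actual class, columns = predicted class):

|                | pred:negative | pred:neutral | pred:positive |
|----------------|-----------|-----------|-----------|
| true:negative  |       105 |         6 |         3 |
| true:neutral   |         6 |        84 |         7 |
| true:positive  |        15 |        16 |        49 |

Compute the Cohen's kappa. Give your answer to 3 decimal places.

0.721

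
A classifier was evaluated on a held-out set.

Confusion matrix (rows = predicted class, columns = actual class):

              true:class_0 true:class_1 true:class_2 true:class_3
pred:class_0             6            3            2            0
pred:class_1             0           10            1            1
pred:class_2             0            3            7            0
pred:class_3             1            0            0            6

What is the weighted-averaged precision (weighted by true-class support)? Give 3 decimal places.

Per-class precision (TP/(TP+FP)):
  class_0: TP=6, FP=3+2+0=5 → 6/11 = 0.5455
  class_1: TP=10, FP=0+1+1=2 → 10/12 = 0.8333
  class_2: TP=7, FP=0+3+0=3 → 7/10 = 0.7000
  class_3: TP=6, FP=1+0+0=1 → 6/7 = 0.8571
Weighted-precision = Σ (supportᵢ/N)·precisionᵢ with N=40: (7/40)·0.5455 + (16/40)·0.8333 + (10/40)·0.7000 + (7/40)·0.8571 = 0.754

0.754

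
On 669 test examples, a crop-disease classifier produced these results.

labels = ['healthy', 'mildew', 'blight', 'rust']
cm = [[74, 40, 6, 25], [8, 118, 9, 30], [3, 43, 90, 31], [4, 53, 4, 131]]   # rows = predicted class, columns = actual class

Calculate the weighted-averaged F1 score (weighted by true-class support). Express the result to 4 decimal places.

0.6120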